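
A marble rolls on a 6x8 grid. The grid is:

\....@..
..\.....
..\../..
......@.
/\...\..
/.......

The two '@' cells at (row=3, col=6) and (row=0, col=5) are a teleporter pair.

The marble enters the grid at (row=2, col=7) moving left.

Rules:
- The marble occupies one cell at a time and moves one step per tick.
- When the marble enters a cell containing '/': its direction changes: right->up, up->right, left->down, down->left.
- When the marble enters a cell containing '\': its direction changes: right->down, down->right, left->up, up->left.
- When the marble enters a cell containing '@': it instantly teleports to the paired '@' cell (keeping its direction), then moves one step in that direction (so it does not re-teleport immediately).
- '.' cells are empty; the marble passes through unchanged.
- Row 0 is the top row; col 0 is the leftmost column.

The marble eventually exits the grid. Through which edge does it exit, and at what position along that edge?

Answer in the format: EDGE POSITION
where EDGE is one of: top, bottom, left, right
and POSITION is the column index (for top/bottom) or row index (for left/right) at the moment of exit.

Answer: right 4

Derivation:
Step 1: enter (2,7), '.' pass, move left to (2,6)
Step 2: enter (2,6), '.' pass, move left to (2,5)
Step 3: enter (2,5), '/' deflects left->down, move down to (3,5)
Step 4: enter (3,5), '.' pass, move down to (4,5)
Step 5: enter (4,5), '\' deflects down->right, move right to (4,6)
Step 6: enter (4,6), '.' pass, move right to (4,7)
Step 7: enter (4,7), '.' pass, move right to (4,8)
Step 8: at (4,8) — EXIT via right edge, pos 4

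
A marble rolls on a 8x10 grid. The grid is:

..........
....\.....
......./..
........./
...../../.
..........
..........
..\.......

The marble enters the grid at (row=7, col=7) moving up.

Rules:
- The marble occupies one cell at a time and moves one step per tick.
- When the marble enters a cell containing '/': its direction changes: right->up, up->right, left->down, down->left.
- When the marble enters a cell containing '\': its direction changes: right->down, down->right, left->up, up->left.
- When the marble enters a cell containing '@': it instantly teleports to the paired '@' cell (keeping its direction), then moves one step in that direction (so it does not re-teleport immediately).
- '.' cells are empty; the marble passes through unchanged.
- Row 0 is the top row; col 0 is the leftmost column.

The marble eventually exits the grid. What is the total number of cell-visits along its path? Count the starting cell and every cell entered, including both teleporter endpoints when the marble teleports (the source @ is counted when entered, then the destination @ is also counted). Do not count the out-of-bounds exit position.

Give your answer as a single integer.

Answer: 8

Derivation:
Step 1: enter (7,7), '.' pass, move up to (6,7)
Step 2: enter (6,7), '.' pass, move up to (5,7)
Step 3: enter (5,7), '.' pass, move up to (4,7)
Step 4: enter (4,7), '.' pass, move up to (3,7)
Step 5: enter (3,7), '.' pass, move up to (2,7)
Step 6: enter (2,7), '/' deflects up->right, move right to (2,8)
Step 7: enter (2,8), '.' pass, move right to (2,9)
Step 8: enter (2,9), '.' pass, move right to (2,10)
Step 9: at (2,10) — EXIT via right edge, pos 2
Path length (cell visits): 8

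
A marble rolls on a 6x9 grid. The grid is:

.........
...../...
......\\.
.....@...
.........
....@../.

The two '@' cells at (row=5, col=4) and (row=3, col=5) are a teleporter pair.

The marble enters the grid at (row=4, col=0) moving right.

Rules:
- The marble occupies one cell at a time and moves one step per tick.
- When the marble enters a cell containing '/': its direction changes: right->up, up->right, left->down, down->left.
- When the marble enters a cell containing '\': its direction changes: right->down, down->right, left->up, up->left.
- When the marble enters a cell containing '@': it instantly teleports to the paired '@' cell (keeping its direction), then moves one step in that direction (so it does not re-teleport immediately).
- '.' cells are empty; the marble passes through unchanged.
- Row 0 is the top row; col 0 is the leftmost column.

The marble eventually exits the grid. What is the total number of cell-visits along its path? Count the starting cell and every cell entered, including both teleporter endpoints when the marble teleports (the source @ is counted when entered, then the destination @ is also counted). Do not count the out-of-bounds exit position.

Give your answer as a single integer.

Step 1: enter (4,0), '.' pass, move right to (4,1)
Step 2: enter (4,1), '.' pass, move right to (4,2)
Step 3: enter (4,2), '.' pass, move right to (4,3)
Step 4: enter (4,3), '.' pass, move right to (4,4)
Step 5: enter (4,4), '.' pass, move right to (4,5)
Step 6: enter (4,5), '.' pass, move right to (4,6)
Step 7: enter (4,6), '.' pass, move right to (4,7)
Step 8: enter (4,7), '.' pass, move right to (4,8)
Step 9: enter (4,8), '.' pass, move right to (4,9)
Step 10: at (4,9) — EXIT via right edge, pos 4
Path length (cell visits): 9

Answer: 9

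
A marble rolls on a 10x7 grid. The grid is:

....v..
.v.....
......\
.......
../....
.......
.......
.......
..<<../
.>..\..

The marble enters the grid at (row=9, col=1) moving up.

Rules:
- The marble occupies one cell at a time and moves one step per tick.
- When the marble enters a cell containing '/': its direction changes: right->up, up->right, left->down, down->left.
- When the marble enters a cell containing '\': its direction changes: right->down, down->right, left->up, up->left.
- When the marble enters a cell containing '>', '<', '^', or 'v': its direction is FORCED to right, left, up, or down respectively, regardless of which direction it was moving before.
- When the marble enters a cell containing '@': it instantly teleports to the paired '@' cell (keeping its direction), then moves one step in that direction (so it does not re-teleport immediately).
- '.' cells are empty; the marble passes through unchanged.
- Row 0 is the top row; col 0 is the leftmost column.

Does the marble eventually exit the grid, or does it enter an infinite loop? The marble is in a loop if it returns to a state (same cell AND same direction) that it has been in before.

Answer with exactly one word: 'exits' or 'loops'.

Answer: exits

Derivation:
Step 1: enter (9,1), '>' forces up->right, move right to (9,2)
Step 2: enter (9,2), '.' pass, move right to (9,3)
Step 3: enter (9,3), '.' pass, move right to (9,4)
Step 4: enter (9,4), '\' deflects right->down, move down to (10,4)
Step 5: at (10,4) — EXIT via bottom edge, pos 4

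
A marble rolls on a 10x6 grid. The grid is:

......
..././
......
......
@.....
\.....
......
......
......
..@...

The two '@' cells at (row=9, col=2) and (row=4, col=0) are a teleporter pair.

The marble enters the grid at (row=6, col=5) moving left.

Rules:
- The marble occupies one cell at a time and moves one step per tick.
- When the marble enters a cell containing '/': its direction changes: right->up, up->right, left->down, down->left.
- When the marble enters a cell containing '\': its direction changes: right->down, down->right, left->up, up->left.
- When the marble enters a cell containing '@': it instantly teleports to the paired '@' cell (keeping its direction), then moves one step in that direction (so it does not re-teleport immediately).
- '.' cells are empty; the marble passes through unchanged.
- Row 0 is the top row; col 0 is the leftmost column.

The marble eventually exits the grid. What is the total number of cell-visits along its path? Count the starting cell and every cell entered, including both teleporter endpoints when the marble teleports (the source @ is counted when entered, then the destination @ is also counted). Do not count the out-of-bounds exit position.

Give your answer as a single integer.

Answer: 6

Derivation:
Step 1: enter (6,5), '.' pass, move left to (6,4)
Step 2: enter (6,4), '.' pass, move left to (6,3)
Step 3: enter (6,3), '.' pass, move left to (6,2)
Step 4: enter (6,2), '.' pass, move left to (6,1)
Step 5: enter (6,1), '.' pass, move left to (6,0)
Step 6: enter (6,0), '.' pass, move left to (6,-1)
Step 7: at (6,-1) — EXIT via left edge, pos 6
Path length (cell visits): 6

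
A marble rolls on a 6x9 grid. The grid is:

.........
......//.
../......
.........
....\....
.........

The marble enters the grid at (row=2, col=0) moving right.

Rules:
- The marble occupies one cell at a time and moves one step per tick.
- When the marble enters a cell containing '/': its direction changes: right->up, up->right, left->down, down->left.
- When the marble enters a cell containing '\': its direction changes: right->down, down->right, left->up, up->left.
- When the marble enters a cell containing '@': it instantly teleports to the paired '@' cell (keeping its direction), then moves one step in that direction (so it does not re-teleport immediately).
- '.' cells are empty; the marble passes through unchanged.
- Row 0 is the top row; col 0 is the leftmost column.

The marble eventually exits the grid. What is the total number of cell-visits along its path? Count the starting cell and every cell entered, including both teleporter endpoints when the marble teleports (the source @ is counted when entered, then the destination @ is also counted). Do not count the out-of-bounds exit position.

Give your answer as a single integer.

Step 1: enter (2,0), '.' pass, move right to (2,1)
Step 2: enter (2,1), '.' pass, move right to (2,2)
Step 3: enter (2,2), '/' deflects right->up, move up to (1,2)
Step 4: enter (1,2), '.' pass, move up to (0,2)
Step 5: enter (0,2), '.' pass, move up to (-1,2)
Step 6: at (-1,2) — EXIT via top edge, pos 2
Path length (cell visits): 5

Answer: 5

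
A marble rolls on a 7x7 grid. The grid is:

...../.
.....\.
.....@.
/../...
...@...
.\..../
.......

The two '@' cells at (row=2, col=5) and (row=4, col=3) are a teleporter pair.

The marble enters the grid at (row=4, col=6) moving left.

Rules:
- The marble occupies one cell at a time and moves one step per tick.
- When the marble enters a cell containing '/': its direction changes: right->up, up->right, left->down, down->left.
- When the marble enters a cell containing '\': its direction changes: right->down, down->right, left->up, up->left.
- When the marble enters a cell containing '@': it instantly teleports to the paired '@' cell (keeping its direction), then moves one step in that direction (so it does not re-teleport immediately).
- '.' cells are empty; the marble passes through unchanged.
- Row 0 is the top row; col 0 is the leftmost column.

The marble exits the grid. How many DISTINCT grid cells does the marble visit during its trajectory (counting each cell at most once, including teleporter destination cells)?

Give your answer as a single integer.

Step 1: enter (4,6), '.' pass, move left to (4,5)
Step 2: enter (4,5), '.' pass, move left to (4,4)
Step 3: enter (4,4), '.' pass, move left to (4,3)
Step 4: enter (4,3), '@' teleport (4,3)->(2,5), also enter (2,5), move left to (2,4)
Step 5: enter (2,4), '.' pass, move left to (2,3)
Step 6: enter (2,3), '.' pass, move left to (2,2)
Step 7: enter (2,2), '.' pass, move left to (2,1)
Step 8: enter (2,1), '.' pass, move left to (2,0)
Step 9: enter (2,0), '.' pass, move left to (2,-1)
Step 10: at (2,-1) — EXIT via left edge, pos 2
Distinct cells visited: 10 (path length 10)

Answer: 10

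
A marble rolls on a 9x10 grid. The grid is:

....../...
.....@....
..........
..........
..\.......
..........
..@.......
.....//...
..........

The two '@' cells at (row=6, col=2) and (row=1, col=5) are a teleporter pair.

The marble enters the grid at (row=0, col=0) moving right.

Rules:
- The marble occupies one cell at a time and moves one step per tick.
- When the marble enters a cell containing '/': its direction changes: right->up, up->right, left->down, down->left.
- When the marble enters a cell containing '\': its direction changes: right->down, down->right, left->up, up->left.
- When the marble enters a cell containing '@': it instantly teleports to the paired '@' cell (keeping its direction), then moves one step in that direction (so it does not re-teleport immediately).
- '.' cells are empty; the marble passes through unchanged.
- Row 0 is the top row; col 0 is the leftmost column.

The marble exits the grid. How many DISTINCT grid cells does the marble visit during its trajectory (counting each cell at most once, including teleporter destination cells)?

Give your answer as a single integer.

Step 1: enter (0,0), '.' pass, move right to (0,1)
Step 2: enter (0,1), '.' pass, move right to (0,2)
Step 3: enter (0,2), '.' pass, move right to (0,3)
Step 4: enter (0,3), '.' pass, move right to (0,4)
Step 5: enter (0,4), '.' pass, move right to (0,5)
Step 6: enter (0,5), '.' pass, move right to (0,6)
Step 7: enter (0,6), '/' deflects right->up, move up to (-1,6)
Step 8: at (-1,6) — EXIT via top edge, pos 6
Distinct cells visited: 7 (path length 7)

Answer: 7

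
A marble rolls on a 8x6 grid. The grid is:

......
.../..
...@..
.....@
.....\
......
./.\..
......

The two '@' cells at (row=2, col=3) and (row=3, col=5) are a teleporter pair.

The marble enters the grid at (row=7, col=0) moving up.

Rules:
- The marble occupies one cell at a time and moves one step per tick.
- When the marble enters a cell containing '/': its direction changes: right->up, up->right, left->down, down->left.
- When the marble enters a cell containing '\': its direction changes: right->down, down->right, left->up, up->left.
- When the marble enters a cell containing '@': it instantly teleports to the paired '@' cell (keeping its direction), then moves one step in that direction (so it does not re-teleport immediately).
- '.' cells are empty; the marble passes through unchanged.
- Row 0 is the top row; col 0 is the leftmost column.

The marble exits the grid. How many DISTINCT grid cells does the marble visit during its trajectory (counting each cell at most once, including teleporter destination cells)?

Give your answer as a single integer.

Answer: 8

Derivation:
Step 1: enter (7,0), '.' pass, move up to (6,0)
Step 2: enter (6,0), '.' pass, move up to (5,0)
Step 3: enter (5,0), '.' pass, move up to (4,0)
Step 4: enter (4,0), '.' pass, move up to (3,0)
Step 5: enter (3,0), '.' pass, move up to (2,0)
Step 6: enter (2,0), '.' pass, move up to (1,0)
Step 7: enter (1,0), '.' pass, move up to (0,0)
Step 8: enter (0,0), '.' pass, move up to (-1,0)
Step 9: at (-1,0) — EXIT via top edge, pos 0
Distinct cells visited: 8 (path length 8)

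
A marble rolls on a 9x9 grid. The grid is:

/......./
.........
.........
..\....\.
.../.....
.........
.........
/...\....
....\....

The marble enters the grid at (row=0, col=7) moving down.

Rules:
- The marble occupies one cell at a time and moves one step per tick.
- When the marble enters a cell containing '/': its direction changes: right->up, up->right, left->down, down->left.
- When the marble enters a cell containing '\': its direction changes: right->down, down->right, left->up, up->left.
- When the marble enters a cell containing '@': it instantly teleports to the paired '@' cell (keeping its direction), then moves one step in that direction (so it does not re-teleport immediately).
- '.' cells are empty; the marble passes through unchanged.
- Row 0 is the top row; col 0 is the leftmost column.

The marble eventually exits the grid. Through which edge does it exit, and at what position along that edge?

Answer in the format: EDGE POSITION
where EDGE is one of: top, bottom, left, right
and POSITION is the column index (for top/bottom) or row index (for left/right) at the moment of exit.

Step 1: enter (0,7), '.' pass, move down to (1,7)
Step 2: enter (1,7), '.' pass, move down to (2,7)
Step 3: enter (2,7), '.' pass, move down to (3,7)
Step 4: enter (3,7), '\' deflects down->right, move right to (3,8)
Step 5: enter (3,8), '.' pass, move right to (3,9)
Step 6: at (3,9) — EXIT via right edge, pos 3

Answer: right 3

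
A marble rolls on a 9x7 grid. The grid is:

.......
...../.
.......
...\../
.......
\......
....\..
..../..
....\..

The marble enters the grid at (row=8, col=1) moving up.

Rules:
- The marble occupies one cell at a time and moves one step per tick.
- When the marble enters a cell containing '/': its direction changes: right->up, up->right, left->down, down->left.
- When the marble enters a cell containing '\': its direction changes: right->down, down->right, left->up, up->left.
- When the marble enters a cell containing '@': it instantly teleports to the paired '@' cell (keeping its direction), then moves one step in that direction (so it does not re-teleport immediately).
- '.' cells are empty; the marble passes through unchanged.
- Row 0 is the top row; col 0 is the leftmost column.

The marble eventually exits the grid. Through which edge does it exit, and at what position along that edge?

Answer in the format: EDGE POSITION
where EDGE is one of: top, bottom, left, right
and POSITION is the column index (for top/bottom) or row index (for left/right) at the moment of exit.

Step 1: enter (8,1), '.' pass, move up to (7,1)
Step 2: enter (7,1), '.' pass, move up to (6,1)
Step 3: enter (6,1), '.' pass, move up to (5,1)
Step 4: enter (5,1), '.' pass, move up to (4,1)
Step 5: enter (4,1), '.' pass, move up to (3,1)
Step 6: enter (3,1), '.' pass, move up to (2,1)
Step 7: enter (2,1), '.' pass, move up to (1,1)
Step 8: enter (1,1), '.' pass, move up to (0,1)
Step 9: enter (0,1), '.' pass, move up to (-1,1)
Step 10: at (-1,1) — EXIT via top edge, pos 1

Answer: top 1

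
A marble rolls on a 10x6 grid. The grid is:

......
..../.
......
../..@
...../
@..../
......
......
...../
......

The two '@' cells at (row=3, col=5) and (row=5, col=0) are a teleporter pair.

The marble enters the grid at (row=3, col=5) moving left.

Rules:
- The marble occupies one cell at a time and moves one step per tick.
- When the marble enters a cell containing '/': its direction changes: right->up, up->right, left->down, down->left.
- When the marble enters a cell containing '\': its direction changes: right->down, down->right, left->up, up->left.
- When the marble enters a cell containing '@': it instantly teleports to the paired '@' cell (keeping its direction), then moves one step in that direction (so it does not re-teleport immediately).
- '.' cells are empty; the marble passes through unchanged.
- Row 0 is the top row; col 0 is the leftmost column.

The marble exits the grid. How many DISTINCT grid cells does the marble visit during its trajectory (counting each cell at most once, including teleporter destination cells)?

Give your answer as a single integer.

Step 1: enter (3,5), '@' teleport (3,5)->(5,0), also enter (5,0), move left to (5,-1)
Step 2: at (5,-1) — EXIT via left edge, pos 5
Distinct cells visited: 2 (path length 2)

Answer: 2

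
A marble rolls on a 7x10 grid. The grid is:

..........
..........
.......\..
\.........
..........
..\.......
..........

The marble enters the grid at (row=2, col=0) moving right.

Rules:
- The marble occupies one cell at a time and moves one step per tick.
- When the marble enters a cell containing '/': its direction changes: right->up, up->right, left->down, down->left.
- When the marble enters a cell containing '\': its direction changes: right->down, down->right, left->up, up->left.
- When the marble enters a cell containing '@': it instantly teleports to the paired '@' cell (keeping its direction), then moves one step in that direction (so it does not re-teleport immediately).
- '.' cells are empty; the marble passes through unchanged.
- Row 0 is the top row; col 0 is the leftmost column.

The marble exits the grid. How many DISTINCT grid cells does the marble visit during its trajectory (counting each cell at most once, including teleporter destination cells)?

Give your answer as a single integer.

Step 1: enter (2,0), '.' pass, move right to (2,1)
Step 2: enter (2,1), '.' pass, move right to (2,2)
Step 3: enter (2,2), '.' pass, move right to (2,3)
Step 4: enter (2,3), '.' pass, move right to (2,4)
Step 5: enter (2,4), '.' pass, move right to (2,5)
Step 6: enter (2,5), '.' pass, move right to (2,6)
Step 7: enter (2,6), '.' pass, move right to (2,7)
Step 8: enter (2,7), '\' deflects right->down, move down to (3,7)
Step 9: enter (3,7), '.' pass, move down to (4,7)
Step 10: enter (4,7), '.' pass, move down to (5,7)
Step 11: enter (5,7), '.' pass, move down to (6,7)
Step 12: enter (6,7), '.' pass, move down to (7,7)
Step 13: at (7,7) — EXIT via bottom edge, pos 7
Distinct cells visited: 12 (path length 12)

Answer: 12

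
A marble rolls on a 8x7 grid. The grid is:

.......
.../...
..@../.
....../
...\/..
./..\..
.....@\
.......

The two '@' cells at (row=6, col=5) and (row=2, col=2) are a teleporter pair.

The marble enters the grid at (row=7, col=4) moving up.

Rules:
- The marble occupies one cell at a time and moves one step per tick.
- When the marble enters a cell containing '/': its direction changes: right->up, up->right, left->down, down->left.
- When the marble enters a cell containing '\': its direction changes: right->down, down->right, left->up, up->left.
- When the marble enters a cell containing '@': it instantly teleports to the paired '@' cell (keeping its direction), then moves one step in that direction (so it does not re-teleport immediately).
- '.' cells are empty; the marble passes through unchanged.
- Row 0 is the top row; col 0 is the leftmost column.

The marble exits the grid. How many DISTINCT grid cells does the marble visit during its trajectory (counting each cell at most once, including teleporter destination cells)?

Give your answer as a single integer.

Answer: 8

Derivation:
Step 1: enter (7,4), '.' pass, move up to (6,4)
Step 2: enter (6,4), '.' pass, move up to (5,4)
Step 3: enter (5,4), '\' deflects up->left, move left to (5,3)
Step 4: enter (5,3), '.' pass, move left to (5,2)
Step 5: enter (5,2), '.' pass, move left to (5,1)
Step 6: enter (5,1), '/' deflects left->down, move down to (6,1)
Step 7: enter (6,1), '.' pass, move down to (7,1)
Step 8: enter (7,1), '.' pass, move down to (8,1)
Step 9: at (8,1) — EXIT via bottom edge, pos 1
Distinct cells visited: 8 (path length 8)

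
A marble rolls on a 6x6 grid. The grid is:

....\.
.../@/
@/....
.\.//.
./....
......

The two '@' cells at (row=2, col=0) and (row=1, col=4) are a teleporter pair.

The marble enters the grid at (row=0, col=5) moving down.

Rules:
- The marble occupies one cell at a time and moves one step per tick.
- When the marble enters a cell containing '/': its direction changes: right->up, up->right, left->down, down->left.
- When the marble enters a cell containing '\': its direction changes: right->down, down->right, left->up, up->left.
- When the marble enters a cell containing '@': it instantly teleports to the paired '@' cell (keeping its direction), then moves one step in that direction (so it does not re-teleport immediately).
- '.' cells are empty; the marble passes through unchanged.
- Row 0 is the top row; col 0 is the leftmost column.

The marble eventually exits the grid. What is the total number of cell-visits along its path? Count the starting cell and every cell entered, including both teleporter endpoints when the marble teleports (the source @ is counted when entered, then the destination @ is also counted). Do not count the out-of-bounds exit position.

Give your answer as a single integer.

Step 1: enter (0,5), '.' pass, move down to (1,5)
Step 2: enter (1,5), '/' deflects down->left, move left to (1,4)
Step 3: enter (1,4), '@' teleport (1,4)->(2,0), also enter (2,0), move left to (2,-1)
Step 4: at (2,-1) — EXIT via left edge, pos 2
Path length (cell visits): 4

Answer: 4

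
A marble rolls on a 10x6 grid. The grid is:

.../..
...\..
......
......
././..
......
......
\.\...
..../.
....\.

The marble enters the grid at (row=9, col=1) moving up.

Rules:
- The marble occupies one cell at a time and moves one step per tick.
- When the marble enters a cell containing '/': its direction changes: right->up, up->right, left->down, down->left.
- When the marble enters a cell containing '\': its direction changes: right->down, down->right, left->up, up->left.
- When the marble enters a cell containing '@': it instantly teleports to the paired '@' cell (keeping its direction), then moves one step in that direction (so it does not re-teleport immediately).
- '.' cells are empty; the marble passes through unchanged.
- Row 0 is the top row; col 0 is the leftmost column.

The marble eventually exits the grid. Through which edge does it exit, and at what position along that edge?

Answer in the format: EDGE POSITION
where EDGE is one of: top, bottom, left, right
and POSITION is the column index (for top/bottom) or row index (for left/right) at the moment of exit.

Answer: left 1

Derivation:
Step 1: enter (9,1), '.' pass, move up to (8,1)
Step 2: enter (8,1), '.' pass, move up to (7,1)
Step 3: enter (7,1), '.' pass, move up to (6,1)
Step 4: enter (6,1), '.' pass, move up to (5,1)
Step 5: enter (5,1), '.' pass, move up to (4,1)
Step 6: enter (4,1), '/' deflects up->right, move right to (4,2)
Step 7: enter (4,2), '.' pass, move right to (4,3)
Step 8: enter (4,3), '/' deflects right->up, move up to (3,3)
Step 9: enter (3,3), '.' pass, move up to (2,3)
Step 10: enter (2,3), '.' pass, move up to (1,3)
Step 11: enter (1,3), '\' deflects up->left, move left to (1,2)
Step 12: enter (1,2), '.' pass, move left to (1,1)
Step 13: enter (1,1), '.' pass, move left to (1,0)
Step 14: enter (1,0), '.' pass, move left to (1,-1)
Step 15: at (1,-1) — EXIT via left edge, pos 1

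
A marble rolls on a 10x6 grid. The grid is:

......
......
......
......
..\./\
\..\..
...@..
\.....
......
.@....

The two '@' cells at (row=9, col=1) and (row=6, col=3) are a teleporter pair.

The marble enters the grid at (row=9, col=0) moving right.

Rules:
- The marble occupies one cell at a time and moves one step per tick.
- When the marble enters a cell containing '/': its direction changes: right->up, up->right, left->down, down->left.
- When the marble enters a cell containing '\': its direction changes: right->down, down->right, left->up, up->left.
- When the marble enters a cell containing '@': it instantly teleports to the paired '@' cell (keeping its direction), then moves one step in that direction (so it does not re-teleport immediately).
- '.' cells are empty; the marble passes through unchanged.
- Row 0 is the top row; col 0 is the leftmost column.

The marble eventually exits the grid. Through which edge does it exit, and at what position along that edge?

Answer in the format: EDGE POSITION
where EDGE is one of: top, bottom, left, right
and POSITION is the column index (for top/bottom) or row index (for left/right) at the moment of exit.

Step 1: enter (9,0), '.' pass, move right to (9,1)
Step 2: enter (9,1), '@' teleport (9,1)->(6,3), also enter (6,3), move right to (6,4)
Step 3: enter (6,4), '.' pass, move right to (6,5)
Step 4: enter (6,5), '.' pass, move right to (6,6)
Step 5: at (6,6) — EXIT via right edge, pos 6

Answer: right 6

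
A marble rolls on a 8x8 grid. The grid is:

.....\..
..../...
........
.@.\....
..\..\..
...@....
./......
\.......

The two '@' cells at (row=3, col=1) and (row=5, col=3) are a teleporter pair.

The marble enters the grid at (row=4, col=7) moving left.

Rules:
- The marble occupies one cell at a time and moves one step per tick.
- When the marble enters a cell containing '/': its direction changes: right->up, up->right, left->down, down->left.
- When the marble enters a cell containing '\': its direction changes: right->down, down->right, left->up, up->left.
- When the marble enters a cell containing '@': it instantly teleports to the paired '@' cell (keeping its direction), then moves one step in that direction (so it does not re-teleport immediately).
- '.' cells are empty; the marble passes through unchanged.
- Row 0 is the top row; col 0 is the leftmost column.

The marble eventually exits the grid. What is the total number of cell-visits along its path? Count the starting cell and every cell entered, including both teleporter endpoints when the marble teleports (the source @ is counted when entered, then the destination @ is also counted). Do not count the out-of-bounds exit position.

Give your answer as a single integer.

Answer: 12

Derivation:
Step 1: enter (4,7), '.' pass, move left to (4,6)
Step 2: enter (4,6), '.' pass, move left to (4,5)
Step 3: enter (4,5), '\' deflects left->up, move up to (3,5)
Step 4: enter (3,5), '.' pass, move up to (2,5)
Step 5: enter (2,5), '.' pass, move up to (1,5)
Step 6: enter (1,5), '.' pass, move up to (0,5)
Step 7: enter (0,5), '\' deflects up->left, move left to (0,4)
Step 8: enter (0,4), '.' pass, move left to (0,3)
Step 9: enter (0,3), '.' pass, move left to (0,2)
Step 10: enter (0,2), '.' pass, move left to (0,1)
Step 11: enter (0,1), '.' pass, move left to (0,0)
Step 12: enter (0,0), '.' pass, move left to (0,-1)
Step 13: at (0,-1) — EXIT via left edge, pos 0
Path length (cell visits): 12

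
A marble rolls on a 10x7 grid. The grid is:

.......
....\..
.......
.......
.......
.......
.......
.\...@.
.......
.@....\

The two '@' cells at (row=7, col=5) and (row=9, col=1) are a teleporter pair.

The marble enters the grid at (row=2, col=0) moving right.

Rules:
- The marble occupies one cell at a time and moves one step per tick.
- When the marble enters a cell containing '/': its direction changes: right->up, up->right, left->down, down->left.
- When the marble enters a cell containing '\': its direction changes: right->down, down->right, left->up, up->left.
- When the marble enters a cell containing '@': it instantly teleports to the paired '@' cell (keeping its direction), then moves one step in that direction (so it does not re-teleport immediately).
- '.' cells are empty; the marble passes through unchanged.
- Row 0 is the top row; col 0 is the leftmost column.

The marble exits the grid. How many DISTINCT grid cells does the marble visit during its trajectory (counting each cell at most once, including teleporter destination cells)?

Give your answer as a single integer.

Answer: 7

Derivation:
Step 1: enter (2,0), '.' pass, move right to (2,1)
Step 2: enter (2,1), '.' pass, move right to (2,2)
Step 3: enter (2,2), '.' pass, move right to (2,3)
Step 4: enter (2,3), '.' pass, move right to (2,4)
Step 5: enter (2,4), '.' pass, move right to (2,5)
Step 6: enter (2,5), '.' pass, move right to (2,6)
Step 7: enter (2,6), '.' pass, move right to (2,7)
Step 8: at (2,7) — EXIT via right edge, pos 2
Distinct cells visited: 7 (path length 7)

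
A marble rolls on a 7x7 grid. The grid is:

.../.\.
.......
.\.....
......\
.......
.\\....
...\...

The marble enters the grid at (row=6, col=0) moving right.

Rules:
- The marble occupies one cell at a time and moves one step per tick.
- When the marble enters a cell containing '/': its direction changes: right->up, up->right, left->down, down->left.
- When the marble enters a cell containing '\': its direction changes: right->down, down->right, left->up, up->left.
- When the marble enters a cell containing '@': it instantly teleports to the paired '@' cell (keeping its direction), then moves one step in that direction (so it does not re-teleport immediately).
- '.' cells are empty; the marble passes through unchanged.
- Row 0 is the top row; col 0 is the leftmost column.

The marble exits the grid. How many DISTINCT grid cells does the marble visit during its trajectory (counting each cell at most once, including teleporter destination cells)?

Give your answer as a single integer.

Step 1: enter (6,0), '.' pass, move right to (6,1)
Step 2: enter (6,1), '.' pass, move right to (6,2)
Step 3: enter (6,2), '.' pass, move right to (6,3)
Step 4: enter (6,3), '\' deflects right->down, move down to (7,3)
Step 5: at (7,3) — EXIT via bottom edge, pos 3
Distinct cells visited: 4 (path length 4)

Answer: 4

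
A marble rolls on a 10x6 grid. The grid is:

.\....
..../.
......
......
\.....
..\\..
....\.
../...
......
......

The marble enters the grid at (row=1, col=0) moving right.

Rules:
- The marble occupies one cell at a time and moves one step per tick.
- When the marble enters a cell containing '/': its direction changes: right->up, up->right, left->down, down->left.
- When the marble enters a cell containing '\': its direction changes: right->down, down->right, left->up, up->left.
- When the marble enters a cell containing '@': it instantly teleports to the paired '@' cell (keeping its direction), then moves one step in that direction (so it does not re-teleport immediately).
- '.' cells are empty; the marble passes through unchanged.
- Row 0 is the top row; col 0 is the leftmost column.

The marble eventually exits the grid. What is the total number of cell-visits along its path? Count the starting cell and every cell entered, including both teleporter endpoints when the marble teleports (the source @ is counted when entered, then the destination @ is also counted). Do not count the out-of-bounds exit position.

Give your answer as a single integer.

Answer: 6

Derivation:
Step 1: enter (1,0), '.' pass, move right to (1,1)
Step 2: enter (1,1), '.' pass, move right to (1,2)
Step 3: enter (1,2), '.' pass, move right to (1,3)
Step 4: enter (1,3), '.' pass, move right to (1,4)
Step 5: enter (1,4), '/' deflects right->up, move up to (0,4)
Step 6: enter (0,4), '.' pass, move up to (-1,4)
Step 7: at (-1,4) — EXIT via top edge, pos 4
Path length (cell visits): 6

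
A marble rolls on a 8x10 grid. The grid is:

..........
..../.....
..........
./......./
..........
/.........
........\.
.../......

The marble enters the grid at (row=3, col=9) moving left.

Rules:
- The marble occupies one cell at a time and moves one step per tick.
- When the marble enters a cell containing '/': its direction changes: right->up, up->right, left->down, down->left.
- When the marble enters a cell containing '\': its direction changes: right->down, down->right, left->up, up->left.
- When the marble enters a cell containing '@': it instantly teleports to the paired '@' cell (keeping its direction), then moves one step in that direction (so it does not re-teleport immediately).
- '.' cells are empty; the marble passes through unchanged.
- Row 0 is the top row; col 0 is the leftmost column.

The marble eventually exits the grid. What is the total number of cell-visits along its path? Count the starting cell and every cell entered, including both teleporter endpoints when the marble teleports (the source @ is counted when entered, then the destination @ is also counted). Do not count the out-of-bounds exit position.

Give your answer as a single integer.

Answer: 5

Derivation:
Step 1: enter (3,9), '/' deflects left->down, move down to (4,9)
Step 2: enter (4,9), '.' pass, move down to (5,9)
Step 3: enter (5,9), '.' pass, move down to (6,9)
Step 4: enter (6,9), '.' pass, move down to (7,9)
Step 5: enter (7,9), '.' pass, move down to (8,9)
Step 6: at (8,9) — EXIT via bottom edge, pos 9
Path length (cell visits): 5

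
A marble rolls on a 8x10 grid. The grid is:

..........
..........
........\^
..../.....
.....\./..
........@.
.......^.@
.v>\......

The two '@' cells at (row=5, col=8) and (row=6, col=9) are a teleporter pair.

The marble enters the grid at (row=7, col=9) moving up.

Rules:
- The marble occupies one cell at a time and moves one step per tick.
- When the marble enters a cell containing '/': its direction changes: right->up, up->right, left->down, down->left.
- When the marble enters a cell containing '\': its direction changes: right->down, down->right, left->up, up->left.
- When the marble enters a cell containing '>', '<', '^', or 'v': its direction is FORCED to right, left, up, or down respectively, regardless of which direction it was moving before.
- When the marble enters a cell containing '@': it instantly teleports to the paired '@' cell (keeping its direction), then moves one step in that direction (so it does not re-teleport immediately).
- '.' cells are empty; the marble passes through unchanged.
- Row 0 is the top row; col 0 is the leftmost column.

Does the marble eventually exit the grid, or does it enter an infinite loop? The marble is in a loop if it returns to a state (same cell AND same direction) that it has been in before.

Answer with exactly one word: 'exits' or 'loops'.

Step 1: enter (7,9), '.' pass, move up to (6,9)
Step 2: enter (6,9), '@' teleport (6,9)->(5,8), also enter (5,8), move up to (4,8)
Step 3: enter (4,8), '.' pass, move up to (3,8)
Step 4: enter (3,8), '.' pass, move up to (2,8)
Step 5: enter (2,8), '\' deflects up->left, move left to (2,7)
Step 6: enter (2,7), '.' pass, move left to (2,6)
Step 7: enter (2,6), '.' pass, move left to (2,5)
Step 8: enter (2,5), '.' pass, move left to (2,4)
Step 9: enter (2,4), '.' pass, move left to (2,3)
Step 10: enter (2,3), '.' pass, move left to (2,2)
Step 11: enter (2,2), '.' pass, move left to (2,1)
Step 12: enter (2,1), '.' pass, move left to (2,0)
Step 13: enter (2,0), '.' pass, move left to (2,-1)
Step 14: at (2,-1) — EXIT via left edge, pos 2

Answer: exits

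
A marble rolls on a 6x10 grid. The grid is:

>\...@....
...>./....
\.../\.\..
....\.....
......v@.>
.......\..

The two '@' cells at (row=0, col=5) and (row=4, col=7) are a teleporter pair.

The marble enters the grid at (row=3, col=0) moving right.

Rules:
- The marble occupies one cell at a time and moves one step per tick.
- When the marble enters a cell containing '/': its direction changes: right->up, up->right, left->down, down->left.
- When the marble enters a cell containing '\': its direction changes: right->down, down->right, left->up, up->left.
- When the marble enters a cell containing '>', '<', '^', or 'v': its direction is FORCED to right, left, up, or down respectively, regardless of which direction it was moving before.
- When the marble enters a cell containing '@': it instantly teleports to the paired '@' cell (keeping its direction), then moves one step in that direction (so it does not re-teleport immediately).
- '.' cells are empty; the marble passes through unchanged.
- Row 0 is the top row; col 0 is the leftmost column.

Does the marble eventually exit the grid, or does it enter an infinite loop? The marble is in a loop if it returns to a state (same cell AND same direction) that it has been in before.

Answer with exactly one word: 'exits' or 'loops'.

Answer: exits

Derivation:
Step 1: enter (3,0), '.' pass, move right to (3,1)
Step 2: enter (3,1), '.' pass, move right to (3,2)
Step 3: enter (3,2), '.' pass, move right to (3,3)
Step 4: enter (3,3), '.' pass, move right to (3,4)
Step 5: enter (3,4), '\' deflects right->down, move down to (4,4)
Step 6: enter (4,4), '.' pass, move down to (5,4)
Step 7: enter (5,4), '.' pass, move down to (6,4)
Step 8: at (6,4) — EXIT via bottom edge, pos 4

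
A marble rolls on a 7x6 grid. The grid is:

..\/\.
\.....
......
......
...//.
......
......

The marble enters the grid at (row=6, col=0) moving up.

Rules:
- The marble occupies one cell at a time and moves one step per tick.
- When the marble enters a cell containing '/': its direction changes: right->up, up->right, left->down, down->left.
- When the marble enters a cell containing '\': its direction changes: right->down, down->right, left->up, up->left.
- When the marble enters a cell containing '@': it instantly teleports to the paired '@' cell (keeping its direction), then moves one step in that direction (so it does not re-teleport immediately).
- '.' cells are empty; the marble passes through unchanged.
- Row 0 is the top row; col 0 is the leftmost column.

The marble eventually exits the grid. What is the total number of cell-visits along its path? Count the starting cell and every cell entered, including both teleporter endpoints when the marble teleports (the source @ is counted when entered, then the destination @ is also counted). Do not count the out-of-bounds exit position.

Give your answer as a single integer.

Step 1: enter (6,0), '.' pass, move up to (5,0)
Step 2: enter (5,0), '.' pass, move up to (4,0)
Step 3: enter (4,0), '.' pass, move up to (3,0)
Step 4: enter (3,0), '.' pass, move up to (2,0)
Step 5: enter (2,0), '.' pass, move up to (1,0)
Step 6: enter (1,0), '\' deflects up->left, move left to (1,-1)
Step 7: at (1,-1) — EXIT via left edge, pos 1
Path length (cell visits): 6

Answer: 6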